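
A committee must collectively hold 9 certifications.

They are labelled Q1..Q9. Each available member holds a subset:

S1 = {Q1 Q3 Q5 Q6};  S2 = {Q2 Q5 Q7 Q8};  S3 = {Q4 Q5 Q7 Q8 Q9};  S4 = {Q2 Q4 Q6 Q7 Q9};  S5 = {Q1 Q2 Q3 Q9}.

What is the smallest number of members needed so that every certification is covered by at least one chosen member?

3

S3 and S4 and S5 together: S3 ∪ S4 ∪ S5 = {Q1, Q2, Q3, Q4, Q5, Q6, Q7, Q8, Q9} — every certification is covered.
No 2 of the 5 members cover everything (all 10 combinations miss at least one certification), so 3 is optimal.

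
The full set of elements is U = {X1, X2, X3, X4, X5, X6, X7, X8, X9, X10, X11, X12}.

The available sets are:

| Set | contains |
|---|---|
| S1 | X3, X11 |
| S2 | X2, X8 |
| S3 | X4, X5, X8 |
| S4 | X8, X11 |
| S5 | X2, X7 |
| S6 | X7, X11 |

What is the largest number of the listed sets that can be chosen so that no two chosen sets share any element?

S1, S3, S5 are pairwise disjoint (S1={X3,X11}; S3={X4,X5,X8}; S5={X2,X7}).
Every remaining set overlaps one of these, and no 4 of the listed sets are pairwise disjoint, so 3 is the maximum.

3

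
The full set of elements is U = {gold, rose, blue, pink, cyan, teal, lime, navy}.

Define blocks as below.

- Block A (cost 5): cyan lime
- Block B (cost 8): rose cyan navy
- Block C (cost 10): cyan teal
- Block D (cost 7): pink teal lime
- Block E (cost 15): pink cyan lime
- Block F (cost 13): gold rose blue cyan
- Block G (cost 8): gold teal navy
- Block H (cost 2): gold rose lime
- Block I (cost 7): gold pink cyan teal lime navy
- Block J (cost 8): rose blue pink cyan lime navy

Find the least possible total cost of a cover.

15

I, J together cover every element (I ∪ J = {gold, rose, blue, pink, cyan, teal, lime, navy}); total cost 7 + 8 = 15.
The greedy pick H, I, J costs 17; no covering selection beats 15.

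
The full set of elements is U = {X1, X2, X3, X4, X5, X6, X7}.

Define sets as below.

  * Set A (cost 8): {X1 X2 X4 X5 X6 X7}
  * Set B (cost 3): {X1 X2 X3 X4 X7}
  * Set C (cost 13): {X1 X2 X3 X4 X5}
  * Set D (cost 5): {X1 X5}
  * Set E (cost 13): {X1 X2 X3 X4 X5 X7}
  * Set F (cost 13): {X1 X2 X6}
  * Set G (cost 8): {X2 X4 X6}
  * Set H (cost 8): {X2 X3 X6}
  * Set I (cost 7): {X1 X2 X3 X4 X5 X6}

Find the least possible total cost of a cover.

10

B, I together cover every element (B ∪ I = {X1, X2, X3, X4, X5, X6, X7}); total cost 3 + 7 = 10.
No covering selection has total cost below 10.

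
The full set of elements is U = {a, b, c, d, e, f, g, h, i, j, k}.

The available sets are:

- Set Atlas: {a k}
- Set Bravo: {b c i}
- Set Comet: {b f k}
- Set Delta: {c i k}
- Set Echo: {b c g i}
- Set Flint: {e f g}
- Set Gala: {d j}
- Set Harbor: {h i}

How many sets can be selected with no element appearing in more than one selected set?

4

Atlas, Flint, Gala, Harbor are pairwise disjoint (Atlas={a,k}; Flint={e,f,g}; Gala={d,j}; Harbor={h,i}).
Every remaining set overlaps one of these, and no 5 of the listed sets are pairwise disjoint, so 4 is the maximum.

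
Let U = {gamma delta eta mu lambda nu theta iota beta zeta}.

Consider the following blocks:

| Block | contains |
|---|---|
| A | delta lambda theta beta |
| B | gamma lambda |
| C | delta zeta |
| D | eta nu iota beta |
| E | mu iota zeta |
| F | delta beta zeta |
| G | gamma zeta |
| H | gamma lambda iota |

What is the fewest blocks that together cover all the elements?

4

A and D and E and H together: A ∪ D ∪ E ∪ H = {gamma, delta, eta, mu, lambda, nu, theta, iota, beta, zeta} — every element is covered.
No 3 of the 8 blocks cover everything (all 56 combinations miss at least one element), so 4 is optimal.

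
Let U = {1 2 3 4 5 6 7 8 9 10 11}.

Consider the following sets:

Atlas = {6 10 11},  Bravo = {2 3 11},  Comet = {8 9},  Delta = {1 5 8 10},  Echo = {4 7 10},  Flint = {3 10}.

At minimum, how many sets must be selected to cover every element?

5

Atlas and Bravo and Comet and Delta and Echo together: Atlas ∪ Bravo ∪ Comet ∪ Delta ∪ Echo = {1, 2, 3, 4, 5, 6, 7, 8, 9, 10, 11} — every element is covered.
No 4 of the 6 sets cover everything (all 15 combinations miss at least one element), so 5 is optimal.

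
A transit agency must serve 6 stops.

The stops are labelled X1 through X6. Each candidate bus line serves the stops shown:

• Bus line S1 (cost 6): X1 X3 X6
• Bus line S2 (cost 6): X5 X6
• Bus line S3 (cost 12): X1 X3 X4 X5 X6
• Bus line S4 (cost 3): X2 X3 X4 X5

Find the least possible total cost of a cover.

S1, S4 together cover every stop (S1 ∪ S4 = {X1, X2, X3, X4, X5, X6}); total cost 6 + 3 = 9.
No covering selection has total cost below 9.

9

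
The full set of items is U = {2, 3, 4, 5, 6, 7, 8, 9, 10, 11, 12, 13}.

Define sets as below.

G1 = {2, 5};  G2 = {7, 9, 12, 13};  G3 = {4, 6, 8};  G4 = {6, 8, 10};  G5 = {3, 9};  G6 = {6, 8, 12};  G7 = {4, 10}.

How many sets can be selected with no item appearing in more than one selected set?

4

G1, G5, G6, G7 are pairwise disjoint (G1={2,5}; G5={3,9}; G6={6,8,12}; G7={4,10}).
Every remaining set overlaps one of these, and no 5 of the listed sets are pairwise disjoint, so 4 is the maximum.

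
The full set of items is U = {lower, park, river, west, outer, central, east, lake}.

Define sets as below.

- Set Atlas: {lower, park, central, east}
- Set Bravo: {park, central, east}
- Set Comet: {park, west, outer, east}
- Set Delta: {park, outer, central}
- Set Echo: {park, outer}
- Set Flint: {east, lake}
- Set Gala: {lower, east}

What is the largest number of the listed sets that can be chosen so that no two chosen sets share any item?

Echo, Flint are pairwise disjoint (Echo={park,outer}; Flint={east,lake}).
Every remaining set overlaps one of these, and no 3 of the listed sets are pairwise disjoint, so 2 is the maximum.

2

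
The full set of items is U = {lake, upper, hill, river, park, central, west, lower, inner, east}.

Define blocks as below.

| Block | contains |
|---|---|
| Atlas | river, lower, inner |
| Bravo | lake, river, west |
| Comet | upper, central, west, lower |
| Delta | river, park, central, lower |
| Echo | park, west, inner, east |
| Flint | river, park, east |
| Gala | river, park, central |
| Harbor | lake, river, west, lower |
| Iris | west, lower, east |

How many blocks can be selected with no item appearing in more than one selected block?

2

Comet, Flint are pairwise disjoint (Comet={upper,central,west,lower}; Flint={river,park,east}).
Every remaining block overlaps one of these, and no 3 of the listed blocks are pairwise disjoint, so 2 is the maximum.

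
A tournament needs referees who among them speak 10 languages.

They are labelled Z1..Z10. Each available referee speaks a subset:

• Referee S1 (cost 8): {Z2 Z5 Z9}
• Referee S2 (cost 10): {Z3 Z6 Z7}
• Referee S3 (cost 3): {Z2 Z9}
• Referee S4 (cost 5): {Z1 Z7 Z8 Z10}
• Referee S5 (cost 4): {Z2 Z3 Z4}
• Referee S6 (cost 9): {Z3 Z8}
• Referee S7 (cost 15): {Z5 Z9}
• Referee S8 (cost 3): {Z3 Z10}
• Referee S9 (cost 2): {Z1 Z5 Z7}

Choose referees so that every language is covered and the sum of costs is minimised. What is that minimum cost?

24

S2, S3, S4, S5, S9 together cover every language (S2 ∪ S3 ∪ S4 ∪ S5 ∪ S9 = {Z1, Z2, Z3, Z4, Z5, Z6, Z7, Z8, Z9, Z10}); total cost 10 + 3 + 5 + 4 + 2 = 24.
No covering selection has total cost below 24.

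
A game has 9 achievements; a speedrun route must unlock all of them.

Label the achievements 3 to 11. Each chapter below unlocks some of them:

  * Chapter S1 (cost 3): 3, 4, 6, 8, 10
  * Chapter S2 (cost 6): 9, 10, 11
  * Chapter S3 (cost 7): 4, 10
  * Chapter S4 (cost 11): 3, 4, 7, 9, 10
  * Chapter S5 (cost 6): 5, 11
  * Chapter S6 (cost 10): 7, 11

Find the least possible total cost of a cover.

20

S1, S4, S5 together cover every achievement (S1 ∪ S4 ∪ S5 = {3, 4, 5, 6, 7, 8, 9, 10, 11}); total cost 3 + 11 + 6 = 20.
The greedy pick S1, S2, S5, S6 costs 25; no covering selection beats 20.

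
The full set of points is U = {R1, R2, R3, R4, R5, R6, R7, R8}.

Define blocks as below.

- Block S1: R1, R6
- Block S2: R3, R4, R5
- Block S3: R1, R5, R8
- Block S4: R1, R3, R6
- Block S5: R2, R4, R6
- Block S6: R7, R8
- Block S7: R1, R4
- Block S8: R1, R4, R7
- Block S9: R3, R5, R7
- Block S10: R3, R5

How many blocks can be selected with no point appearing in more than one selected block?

3

S5, S6, S10 are pairwise disjoint (S5={R2,R4,R6}; S6={R7,R8}; S10={R3,R5}).
Every remaining block overlaps one of these, and no 4 of the listed blocks are pairwise disjoint, so 3 is the maximum.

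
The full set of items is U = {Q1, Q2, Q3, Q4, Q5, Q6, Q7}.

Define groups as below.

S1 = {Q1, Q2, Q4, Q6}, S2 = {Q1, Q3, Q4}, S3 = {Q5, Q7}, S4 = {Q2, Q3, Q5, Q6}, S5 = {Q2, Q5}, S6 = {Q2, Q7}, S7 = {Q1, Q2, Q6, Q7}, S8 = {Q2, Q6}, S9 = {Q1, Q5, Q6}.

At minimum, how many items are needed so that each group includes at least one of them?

Take H = {Q2, Q3, Q5}. Each listed group contains at least one of these, so H is a hitting set of size 3.
The groups S2, S3, S8 are pairwise disjoint, so any hitting set needs a separate item for each — at least 3. Hence 3 is optimal.

3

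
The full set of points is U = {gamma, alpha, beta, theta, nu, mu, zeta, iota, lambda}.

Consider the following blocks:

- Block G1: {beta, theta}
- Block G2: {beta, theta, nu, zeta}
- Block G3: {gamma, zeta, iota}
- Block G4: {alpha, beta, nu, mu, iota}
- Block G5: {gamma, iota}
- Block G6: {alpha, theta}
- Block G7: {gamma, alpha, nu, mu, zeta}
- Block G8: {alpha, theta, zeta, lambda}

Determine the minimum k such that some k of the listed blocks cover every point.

3

G3, G4, and G8 cover everything between them: the union {gamma, alpha, beta, theta, nu, mu, zeta, iota, lambda} is all of U.
Only G8 contains lambda, so G8 is forced; the remaining 5 points need at least 2 more blocks (each remaining block adds at most 4) — so at least 3 blocks are needed, and 3 is optimal.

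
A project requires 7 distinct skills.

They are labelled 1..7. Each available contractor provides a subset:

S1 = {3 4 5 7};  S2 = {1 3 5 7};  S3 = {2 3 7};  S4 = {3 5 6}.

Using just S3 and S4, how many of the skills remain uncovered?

2

Union of S3, S4 = {2, 3, 5, 6, 7}.
Not covered: 1, 4 — 2 skills.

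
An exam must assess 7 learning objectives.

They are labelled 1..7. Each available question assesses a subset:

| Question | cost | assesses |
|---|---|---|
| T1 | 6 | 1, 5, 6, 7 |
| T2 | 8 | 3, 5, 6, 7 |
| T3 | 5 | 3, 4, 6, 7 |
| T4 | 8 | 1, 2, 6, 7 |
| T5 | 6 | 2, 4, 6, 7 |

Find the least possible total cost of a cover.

T1, T3, T5 together cover every objective (T1 ∪ T3 ∪ T5 = {1, 2, 3, 4, 5, 6, 7}); total cost 6 + 5 + 6 = 17.
No covering selection has total cost below 17.

17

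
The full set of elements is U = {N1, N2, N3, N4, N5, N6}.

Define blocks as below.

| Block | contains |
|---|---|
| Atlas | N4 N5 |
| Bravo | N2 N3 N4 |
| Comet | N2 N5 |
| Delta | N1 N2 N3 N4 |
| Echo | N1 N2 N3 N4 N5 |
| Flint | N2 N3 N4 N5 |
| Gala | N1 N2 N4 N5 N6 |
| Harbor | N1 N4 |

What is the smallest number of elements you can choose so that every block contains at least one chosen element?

Take H = {N2, N4}. Each listed block contains at least one of these, so H is a hitting set of size 2.
The blocks Comet, Harbor are pairwise disjoint, so any hitting set needs a separate element for each — at least 2. Hence 2 is optimal.

2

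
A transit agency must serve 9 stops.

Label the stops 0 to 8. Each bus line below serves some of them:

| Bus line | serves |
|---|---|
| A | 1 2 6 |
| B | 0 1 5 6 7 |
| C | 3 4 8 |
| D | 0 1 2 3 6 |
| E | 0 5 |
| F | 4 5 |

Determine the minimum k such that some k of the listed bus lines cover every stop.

3

Take {B, C, D}. Their union is {0, 1, 2, 3, 4, 5, 6, 7, 8}, which is all 9 stops.
Only B contains 7, so B is forced; the remaining 4 stops need at least 2 more bus lines (each remaining bus line adds at most 3) — so at least 3 bus lines are needed, and 3 is optimal.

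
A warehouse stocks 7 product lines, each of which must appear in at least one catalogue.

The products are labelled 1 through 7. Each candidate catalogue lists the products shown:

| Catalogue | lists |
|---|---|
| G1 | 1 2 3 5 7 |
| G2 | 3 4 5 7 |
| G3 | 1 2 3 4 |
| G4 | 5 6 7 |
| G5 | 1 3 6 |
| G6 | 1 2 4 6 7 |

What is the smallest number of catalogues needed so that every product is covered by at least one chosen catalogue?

2

Take {G1, G6}. Their union is {1, 2, 3, 4, 5, 6, 7}, which is all 7 products.
No single catalogue has all 7 products (the largest, G1, has 5), so 2 is optimal.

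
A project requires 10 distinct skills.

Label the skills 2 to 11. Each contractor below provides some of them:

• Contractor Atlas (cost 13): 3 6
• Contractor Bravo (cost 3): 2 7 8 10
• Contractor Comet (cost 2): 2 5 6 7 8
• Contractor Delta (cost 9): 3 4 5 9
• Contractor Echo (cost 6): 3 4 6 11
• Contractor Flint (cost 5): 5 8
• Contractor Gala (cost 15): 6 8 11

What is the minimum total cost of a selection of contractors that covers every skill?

Bravo, Delta, Echo together cover every skill (Bravo ∪ Delta ∪ Echo = {2, 3, 4, 5, 6, 7, 8, 9, 10, 11}); total cost 3 + 9 + 6 = 18.
The greedy pick Comet, Echo, Bravo, Delta costs 20; no covering selection beats 18.

18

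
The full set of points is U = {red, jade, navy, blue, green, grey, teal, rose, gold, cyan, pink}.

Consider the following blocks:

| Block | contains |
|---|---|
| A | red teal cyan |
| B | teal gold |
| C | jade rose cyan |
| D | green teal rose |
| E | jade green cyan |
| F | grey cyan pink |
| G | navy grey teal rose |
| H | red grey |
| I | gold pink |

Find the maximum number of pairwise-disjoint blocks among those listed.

B, E, H are pairwise disjoint (B={teal,gold}; E={jade,green,cyan}; H={red,grey}).
Every remaining block overlaps one of these, and no 4 of the listed blocks are pairwise disjoint, so 3 is the maximum.

3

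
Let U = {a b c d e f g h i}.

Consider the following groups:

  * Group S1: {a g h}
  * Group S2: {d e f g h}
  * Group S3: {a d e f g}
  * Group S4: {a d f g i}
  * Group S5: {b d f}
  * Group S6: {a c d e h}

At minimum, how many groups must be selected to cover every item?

3

Take {S4, S5, S6}. Their union is {a, b, c, d, e, f, g, h, i}, which is all 9 items.
Only S5 contains b, so S5 is forced; the remaining 6 items need at least 2 more groups (each remaining group adds at most 4) — so at least 3 groups are needed, and 3 is optimal.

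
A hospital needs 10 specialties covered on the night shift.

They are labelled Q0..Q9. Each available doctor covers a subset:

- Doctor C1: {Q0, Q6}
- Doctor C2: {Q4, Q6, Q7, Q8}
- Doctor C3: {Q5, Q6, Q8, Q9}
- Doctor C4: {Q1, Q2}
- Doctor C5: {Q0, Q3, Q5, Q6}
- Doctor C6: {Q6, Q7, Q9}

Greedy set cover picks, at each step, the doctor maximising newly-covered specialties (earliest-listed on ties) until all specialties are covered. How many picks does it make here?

Greedy: pick C2 (covers 4 new) → pick C5 (covers 3 new) → pick C4 (covers 2 new) → pick C3 (covers 1 new). Total picks: 4.

4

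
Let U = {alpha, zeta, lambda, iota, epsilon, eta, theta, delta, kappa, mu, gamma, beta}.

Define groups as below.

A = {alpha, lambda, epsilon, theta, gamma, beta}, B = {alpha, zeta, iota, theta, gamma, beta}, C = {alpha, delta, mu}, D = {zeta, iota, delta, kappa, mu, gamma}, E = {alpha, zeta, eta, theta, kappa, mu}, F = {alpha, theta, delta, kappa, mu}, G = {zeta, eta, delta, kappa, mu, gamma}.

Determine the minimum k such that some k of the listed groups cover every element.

3

Take {A, D, G}. Their union is {alpha, zeta, lambda, iota, epsilon, eta, theta, delta, kappa, mu, gamma, beta}, which is all 12 elements.
Only A contains lambda, so A is forced; the remaining 6 elements need at least 2 more groups (each remaining group adds at most 5) — so at least 3 groups are needed, and 3 is optimal.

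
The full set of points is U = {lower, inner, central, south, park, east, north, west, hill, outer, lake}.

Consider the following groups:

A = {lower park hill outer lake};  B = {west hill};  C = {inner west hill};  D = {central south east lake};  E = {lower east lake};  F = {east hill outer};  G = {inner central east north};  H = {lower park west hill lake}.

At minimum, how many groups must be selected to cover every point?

A, B, D, and G cover everything between them: the union {lower, inner, central, south, park, east, north, west, hill, outer, lake} is all of U.
No 3 of the 8 groups cover everything (all 56 combinations miss at least one point), so 4 is optimal.

4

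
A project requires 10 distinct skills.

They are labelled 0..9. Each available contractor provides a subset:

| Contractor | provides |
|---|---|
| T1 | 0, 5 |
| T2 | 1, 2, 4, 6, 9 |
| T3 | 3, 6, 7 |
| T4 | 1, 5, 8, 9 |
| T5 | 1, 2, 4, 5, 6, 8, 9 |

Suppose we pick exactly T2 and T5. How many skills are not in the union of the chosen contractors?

Union of T2, T5 = {1, 2, 4, 5, 6, 8, 9}.
Not covered: 0, 3, 7 — 3 skills.

3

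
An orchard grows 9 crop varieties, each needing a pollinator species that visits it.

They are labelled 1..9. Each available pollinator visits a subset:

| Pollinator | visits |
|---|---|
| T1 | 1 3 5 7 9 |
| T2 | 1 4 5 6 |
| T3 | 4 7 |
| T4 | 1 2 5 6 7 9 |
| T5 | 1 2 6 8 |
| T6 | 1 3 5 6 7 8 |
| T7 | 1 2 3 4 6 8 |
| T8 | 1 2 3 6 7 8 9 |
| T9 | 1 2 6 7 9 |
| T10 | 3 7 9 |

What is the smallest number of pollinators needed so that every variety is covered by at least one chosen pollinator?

2

Take {T2, T8}. Their union is {1, 2, 3, 4, 5, 6, 7, 8, 9}, which is all 9 varieties.
No single pollinator has all 9 varieties (the largest, T8, has 7), so 2 is optimal.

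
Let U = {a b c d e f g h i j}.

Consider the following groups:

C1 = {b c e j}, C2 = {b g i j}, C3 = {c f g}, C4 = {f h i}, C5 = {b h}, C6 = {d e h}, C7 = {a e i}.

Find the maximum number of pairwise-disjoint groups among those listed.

C3, C5, C7 are pairwise disjoint (C3={c,f,g}; C5={b,h}; C7={a,e,i}).
Every remaining group overlaps one of these, and no 4 of the listed groups are pairwise disjoint, so 3 is the maximum.

3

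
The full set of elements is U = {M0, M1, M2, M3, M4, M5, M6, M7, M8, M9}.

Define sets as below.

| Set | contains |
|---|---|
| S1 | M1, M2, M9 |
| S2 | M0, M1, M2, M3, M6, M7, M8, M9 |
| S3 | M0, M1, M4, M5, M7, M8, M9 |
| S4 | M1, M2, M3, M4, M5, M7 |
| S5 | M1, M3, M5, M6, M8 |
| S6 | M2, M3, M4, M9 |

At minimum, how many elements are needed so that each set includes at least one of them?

The 2 elements {M2, M8} hit every set.
No single element lies in every set, so at least 2 are needed and 2 is optimal.

2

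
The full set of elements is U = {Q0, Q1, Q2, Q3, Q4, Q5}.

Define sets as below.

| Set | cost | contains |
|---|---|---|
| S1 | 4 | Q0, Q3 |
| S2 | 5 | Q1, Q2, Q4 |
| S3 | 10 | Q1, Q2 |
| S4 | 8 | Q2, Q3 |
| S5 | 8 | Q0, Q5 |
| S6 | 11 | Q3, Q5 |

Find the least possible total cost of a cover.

17

S1, S2, S5 together cover every element (S1 ∪ S2 ∪ S5 = {Q0, Q1, Q2, Q3, Q4, Q5}); total cost 4 + 5 + 8 = 17.
No covering selection has total cost below 17.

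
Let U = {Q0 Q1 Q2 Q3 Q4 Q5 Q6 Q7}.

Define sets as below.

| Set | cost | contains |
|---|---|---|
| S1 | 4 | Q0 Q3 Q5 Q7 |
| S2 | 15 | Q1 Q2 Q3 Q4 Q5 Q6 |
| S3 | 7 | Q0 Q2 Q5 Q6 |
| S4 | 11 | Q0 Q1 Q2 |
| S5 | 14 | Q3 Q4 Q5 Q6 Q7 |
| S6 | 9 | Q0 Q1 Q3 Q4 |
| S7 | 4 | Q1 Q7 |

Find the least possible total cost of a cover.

S1, S2 together cover every point (S1 ∪ S2 = {Q0, Q1, Q2, Q3, Q4, Q5, Q6, Q7}); total cost 4 + 15 = 19.
The greedy pick S1, S3, S7, S6 costs 24; no covering selection beats 19.

19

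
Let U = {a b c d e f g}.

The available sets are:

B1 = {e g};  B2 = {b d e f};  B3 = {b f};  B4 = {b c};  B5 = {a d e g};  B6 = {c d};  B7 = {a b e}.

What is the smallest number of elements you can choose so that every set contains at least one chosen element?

H = {b, c, g} meets every set (each contains at least one member of H), and |H| = 3.
The sets B1, B3, B6 are pairwise disjoint, so any hitting set needs a separate element for each — at least 3. Hence 3 is optimal.

3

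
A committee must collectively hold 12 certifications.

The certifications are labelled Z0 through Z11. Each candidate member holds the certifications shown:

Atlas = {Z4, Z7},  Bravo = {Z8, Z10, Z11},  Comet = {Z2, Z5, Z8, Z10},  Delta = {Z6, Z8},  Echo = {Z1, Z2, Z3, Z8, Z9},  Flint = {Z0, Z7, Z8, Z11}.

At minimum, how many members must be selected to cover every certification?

5

Take {Atlas, Comet, Delta, Echo, Flint}. Their union is {Z0, Z1, Z2, Z3, Z4, Z5, Z6, Z7, Z8, Z9, Z10, Z11}, which is all 12 certifications.
No 4 of the 6 members cover everything (all 15 combinations miss at least one certification), so 5 is optimal.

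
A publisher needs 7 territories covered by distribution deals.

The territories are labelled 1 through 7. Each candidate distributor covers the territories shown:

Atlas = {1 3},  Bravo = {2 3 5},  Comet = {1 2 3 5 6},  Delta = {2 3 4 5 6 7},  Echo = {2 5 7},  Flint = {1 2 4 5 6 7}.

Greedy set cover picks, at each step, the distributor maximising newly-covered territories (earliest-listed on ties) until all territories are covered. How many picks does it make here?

Greedy: pick Delta (covers 6 new) → pick Atlas (covers 1 new). Total picks: 2.

2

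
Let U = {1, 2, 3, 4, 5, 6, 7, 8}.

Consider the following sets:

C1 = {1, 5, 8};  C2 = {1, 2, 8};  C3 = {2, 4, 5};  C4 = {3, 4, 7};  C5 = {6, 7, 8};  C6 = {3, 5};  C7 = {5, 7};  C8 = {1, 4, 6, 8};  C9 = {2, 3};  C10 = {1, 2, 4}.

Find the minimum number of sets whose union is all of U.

3

Take {C5, C6, C10}. Their union is {1, 2, 3, 4, 5, 6, 7, 8}, which is all 8 items.
No 2 of the 10 sets cover everything (all 45 combinations miss at least one item), so 3 is optimal.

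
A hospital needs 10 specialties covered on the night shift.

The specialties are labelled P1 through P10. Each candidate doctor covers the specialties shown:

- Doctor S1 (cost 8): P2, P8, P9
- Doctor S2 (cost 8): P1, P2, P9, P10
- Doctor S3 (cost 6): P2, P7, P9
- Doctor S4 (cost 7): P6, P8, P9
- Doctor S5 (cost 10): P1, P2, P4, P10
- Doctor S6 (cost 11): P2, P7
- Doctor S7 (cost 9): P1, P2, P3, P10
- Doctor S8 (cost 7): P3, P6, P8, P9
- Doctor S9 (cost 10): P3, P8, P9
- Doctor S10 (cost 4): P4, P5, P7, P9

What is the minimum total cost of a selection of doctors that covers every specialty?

S2, S8, S10 together cover every specialty (S2 ∪ S8 ∪ S10 = {P1, P2, P3, P4, P5, P6, P7, P8, P9, P10}); total cost 8 + 7 + 4 = 19.
The greedy pick S10, S7, S4 costs 20; no covering selection beats 19.

19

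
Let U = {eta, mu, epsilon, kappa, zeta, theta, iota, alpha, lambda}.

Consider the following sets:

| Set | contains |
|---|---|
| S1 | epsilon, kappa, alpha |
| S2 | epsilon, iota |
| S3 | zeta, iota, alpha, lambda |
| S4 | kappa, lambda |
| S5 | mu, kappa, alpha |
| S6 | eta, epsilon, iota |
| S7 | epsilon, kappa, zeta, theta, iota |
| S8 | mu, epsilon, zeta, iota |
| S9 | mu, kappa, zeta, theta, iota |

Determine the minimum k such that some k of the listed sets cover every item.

S3 and S6 and S9 together: S3 ∪ S6 ∪ S9 = {eta, mu, epsilon, kappa, zeta, theta, iota, alpha, lambda} — every item is covered.
Only S6 contains eta, so S6 is forced; the remaining 6 items need at least 2 more sets (each remaining set adds at most 4) — so at least 3 sets are needed, and 3 is optimal.

3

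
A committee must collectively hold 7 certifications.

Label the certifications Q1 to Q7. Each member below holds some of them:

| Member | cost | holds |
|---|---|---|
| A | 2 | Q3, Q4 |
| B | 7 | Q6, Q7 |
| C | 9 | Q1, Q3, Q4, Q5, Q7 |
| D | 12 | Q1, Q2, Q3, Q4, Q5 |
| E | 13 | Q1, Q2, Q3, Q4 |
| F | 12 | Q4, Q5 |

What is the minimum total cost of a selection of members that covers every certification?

B, D together cover every certification (B ∪ D = {Q1, Q2, Q3, Q4, Q5, Q6, Q7}); total cost 7 + 12 = 19.
The greedy pick A, C, B, D costs 30; no covering selection beats 19.

19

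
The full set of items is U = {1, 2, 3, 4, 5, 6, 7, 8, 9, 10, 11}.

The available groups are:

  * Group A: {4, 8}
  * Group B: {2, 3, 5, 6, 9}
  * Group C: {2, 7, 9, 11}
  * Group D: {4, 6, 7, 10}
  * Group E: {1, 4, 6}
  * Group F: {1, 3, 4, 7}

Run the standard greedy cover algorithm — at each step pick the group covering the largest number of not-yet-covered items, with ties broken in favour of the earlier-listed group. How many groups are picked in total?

5

Greedy: pick B (covers 5 new) → pick D (covers 3 new) → pick A (covers 1 new) → pick C (covers 1 new) → pick E (covers 1 new). Total picks: 5.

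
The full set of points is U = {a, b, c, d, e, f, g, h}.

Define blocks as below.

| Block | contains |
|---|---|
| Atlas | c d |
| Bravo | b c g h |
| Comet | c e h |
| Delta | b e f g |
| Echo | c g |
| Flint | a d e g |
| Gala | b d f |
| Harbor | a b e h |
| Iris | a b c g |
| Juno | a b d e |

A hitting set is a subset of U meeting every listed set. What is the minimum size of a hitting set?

3

T = {b, c, g} meets every block (each contains at least one member of T), and |T| = 3.
No choice of 2 points meets every block, so 3 is the minimum.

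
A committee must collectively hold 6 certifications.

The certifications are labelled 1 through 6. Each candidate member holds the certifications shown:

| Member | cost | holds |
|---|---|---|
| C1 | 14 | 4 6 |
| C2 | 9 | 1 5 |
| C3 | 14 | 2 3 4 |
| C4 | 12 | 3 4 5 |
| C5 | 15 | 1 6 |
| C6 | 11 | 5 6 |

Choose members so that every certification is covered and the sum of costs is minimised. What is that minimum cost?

C2, C3, C6 together cover every certification (C2 ∪ C3 ∪ C6 = {1, 2, 3, 4, 5, 6}); total cost 9 + 14 + 11 = 34.
The greedy pick C4, C5, C3 costs 41; no covering selection beats 34.

34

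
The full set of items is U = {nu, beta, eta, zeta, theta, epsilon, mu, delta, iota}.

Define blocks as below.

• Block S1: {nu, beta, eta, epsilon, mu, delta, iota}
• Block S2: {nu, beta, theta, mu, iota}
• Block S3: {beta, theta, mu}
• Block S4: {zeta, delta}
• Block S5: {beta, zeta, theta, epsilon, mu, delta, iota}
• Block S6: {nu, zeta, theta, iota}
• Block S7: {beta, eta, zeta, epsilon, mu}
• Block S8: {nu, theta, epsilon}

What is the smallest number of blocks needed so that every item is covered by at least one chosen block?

2

S1 and S5 together: S1 ∪ S5 = {nu, beta, eta, zeta, theta, epsilon, mu, delta, iota} — every item is covered.
No single block has all 9 items (the largest, S1, has 7), so 2 is optimal.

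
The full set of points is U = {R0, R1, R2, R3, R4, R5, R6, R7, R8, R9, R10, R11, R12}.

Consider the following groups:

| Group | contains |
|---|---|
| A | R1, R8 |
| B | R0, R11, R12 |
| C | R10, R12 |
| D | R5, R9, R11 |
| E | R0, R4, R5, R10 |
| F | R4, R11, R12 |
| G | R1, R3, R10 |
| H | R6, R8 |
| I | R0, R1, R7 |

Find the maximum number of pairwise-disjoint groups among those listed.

4

C, D, H, I are pairwise disjoint (C={R10,R12}; D={R5,R9,R11}; H={R6,R8}; I={R0,R1,R7}).
Every remaining group overlaps one of these, and no 5 of the listed groups are pairwise disjoint, so 4 is the maximum.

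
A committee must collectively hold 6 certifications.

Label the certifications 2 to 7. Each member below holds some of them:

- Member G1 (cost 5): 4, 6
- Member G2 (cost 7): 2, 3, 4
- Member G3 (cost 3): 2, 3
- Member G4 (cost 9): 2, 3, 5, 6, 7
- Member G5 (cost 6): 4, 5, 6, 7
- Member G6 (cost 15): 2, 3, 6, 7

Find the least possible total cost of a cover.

9

G3, G5 together cover every certification (G3 ∪ G5 = {2, 3, 4, 5, 6, 7}); total cost 3 + 6 = 9.
No covering selection has total cost below 9.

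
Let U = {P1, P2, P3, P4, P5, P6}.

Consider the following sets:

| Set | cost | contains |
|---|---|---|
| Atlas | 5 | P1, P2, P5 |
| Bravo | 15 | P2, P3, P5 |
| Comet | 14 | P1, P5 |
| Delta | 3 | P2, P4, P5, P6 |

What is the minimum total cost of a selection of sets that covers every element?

Atlas, Bravo, Delta together cover every element (Atlas ∪ Bravo ∪ Delta = {P1, P2, P3, P4, P5, P6}); total cost 5 + 15 + 3 = 23.
No covering selection has total cost below 23.

23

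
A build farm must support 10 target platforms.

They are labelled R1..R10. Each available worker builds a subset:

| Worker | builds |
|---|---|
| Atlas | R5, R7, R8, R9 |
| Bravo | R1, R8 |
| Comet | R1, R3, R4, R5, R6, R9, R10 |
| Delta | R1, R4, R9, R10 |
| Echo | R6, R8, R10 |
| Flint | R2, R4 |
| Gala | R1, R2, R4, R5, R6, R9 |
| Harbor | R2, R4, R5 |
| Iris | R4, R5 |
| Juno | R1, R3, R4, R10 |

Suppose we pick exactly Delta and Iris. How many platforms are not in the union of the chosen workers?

Union of Delta, Iris = {R1, R4, R5, R9, R10}.
Not covered: R2, R3, R6, R7, R8 — 5 platforms.

5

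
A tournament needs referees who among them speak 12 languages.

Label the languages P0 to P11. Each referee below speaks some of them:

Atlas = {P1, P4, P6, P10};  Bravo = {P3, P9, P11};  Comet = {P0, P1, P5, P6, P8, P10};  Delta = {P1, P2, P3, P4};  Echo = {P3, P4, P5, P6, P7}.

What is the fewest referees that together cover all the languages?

Bravo and Comet and Delta and Echo together: Bravo ∪ Comet ∪ Delta ∪ Echo = {P0, P1, P2, P3, P4, P5, P6, P7, P8, P9, P10, P11} — every language is covered.
No 3 of the 5 referees cover everything (all 10 combinations miss at least one language), so 4 is optimal.

4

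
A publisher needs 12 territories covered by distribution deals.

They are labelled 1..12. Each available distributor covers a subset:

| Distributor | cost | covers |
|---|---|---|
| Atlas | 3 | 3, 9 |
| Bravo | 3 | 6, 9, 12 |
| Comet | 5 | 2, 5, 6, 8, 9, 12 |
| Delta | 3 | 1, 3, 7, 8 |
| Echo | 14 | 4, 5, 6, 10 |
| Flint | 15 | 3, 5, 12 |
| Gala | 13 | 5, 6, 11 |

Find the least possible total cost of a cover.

35

Comet, Delta, Echo, Gala together cover every territory (Comet ∪ Delta ∪ Echo ∪ Gala = {1, 2, 3, 4, 5, 6, 7, 8, 9, 10, 11, 12}); total cost 5 + 3 + 14 + 13 = 35.
The greedy pick Delta, Bravo, Comet, Echo, Gala costs 38; no covering selection beats 35.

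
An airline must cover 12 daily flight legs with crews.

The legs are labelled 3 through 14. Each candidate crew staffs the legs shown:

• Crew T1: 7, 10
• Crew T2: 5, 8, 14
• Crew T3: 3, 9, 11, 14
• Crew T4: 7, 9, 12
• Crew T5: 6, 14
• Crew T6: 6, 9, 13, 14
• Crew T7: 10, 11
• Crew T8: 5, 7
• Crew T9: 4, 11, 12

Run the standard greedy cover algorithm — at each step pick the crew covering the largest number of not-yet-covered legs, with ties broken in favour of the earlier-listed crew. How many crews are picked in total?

Greedy: pick T3 (covers 4 new) → pick T1 (covers 2 new) → pick T2 (covers 2 new) → pick T6 (covers 2 new) → pick T9 (covers 2 new). Total picks: 5.

5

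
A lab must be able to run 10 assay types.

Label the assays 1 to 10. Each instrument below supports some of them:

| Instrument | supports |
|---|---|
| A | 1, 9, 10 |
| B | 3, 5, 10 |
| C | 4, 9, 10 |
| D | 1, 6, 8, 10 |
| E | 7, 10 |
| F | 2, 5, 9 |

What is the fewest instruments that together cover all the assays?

5

B and C and D and E and F together: B ∪ C ∪ D ∪ E ∪ F = {1, 2, 3, 4, 5, 6, 7, 8, 9, 10} — every assay is covered.
No 4 of the 6 instruments cover everything (all 15 combinations miss at least one assay), so 5 is optimal.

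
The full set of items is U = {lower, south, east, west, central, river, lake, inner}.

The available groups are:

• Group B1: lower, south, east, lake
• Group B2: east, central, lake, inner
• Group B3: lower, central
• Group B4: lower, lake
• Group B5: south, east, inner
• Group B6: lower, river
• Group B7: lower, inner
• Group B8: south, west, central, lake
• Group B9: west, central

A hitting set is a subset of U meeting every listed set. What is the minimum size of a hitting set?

3

Take H = {lower, east, west}. Each listed group contains at least one of these, so H is a hitting set of size 3.
The groups B5, B6, B9 are pairwise disjoint, so any hitting set needs a separate item for each — at least 3. Hence 3 is optimal.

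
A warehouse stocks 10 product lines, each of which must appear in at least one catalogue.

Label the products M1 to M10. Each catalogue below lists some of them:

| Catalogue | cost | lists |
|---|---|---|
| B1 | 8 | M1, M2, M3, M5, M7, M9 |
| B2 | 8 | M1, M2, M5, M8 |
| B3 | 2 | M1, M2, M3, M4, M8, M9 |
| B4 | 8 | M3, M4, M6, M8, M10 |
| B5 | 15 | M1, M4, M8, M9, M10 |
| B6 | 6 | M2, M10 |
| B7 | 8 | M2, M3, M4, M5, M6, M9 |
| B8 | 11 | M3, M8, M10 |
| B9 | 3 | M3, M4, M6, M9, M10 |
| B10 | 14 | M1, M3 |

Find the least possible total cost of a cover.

13

B1, B3, B9 together cover every product (B1 ∪ B3 ∪ B9 = {M1, M2, M3, M4, M5, M6, M7, M8, M9, M10}); total cost 8 + 2 + 3 = 13.
No covering selection has total cost below 13.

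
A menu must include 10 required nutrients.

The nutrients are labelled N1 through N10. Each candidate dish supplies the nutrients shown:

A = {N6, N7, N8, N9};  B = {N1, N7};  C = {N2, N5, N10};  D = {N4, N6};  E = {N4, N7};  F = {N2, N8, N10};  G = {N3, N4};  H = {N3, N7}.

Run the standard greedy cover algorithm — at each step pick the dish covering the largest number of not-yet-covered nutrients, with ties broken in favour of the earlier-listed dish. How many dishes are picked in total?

Greedy: pick A (covers 4 new) → pick C (covers 3 new) → pick G (covers 2 new) → pick B (covers 1 new). Total picks: 4.

4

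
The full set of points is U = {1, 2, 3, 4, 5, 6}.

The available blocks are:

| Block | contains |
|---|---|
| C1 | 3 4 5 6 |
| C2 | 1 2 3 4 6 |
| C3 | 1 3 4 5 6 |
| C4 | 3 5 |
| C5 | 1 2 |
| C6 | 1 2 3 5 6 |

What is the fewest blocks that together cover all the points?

C1 and C5 cover everything between them: the union {1, 2, 3, 4, 5, 6} is all of U.
No single block has all 6 points (the largest, C2, has 5), so 2 is optimal.

2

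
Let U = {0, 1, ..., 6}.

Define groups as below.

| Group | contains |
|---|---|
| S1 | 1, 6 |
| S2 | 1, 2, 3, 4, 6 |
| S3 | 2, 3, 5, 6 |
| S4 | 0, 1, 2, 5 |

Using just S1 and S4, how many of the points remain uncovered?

Union of S1, S4 = {0, 1, 2, 5, 6}.
Not covered: 3, 4 — 2 points.

2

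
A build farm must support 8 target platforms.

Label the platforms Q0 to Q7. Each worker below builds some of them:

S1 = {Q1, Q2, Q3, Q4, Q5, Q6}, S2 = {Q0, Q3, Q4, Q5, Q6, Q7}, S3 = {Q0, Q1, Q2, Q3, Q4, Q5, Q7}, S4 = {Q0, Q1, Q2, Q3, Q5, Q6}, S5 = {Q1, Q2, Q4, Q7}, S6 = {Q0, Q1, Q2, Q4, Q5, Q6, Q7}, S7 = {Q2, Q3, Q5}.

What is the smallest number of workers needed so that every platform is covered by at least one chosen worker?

2

Take {S1, S3}. Their union is {Q0, Q1, Q2, Q3, Q4, Q5, Q6, Q7}, which is all 8 platforms.
No single worker has all 8 platforms (the largest, S3, has 7), so 2 is optimal.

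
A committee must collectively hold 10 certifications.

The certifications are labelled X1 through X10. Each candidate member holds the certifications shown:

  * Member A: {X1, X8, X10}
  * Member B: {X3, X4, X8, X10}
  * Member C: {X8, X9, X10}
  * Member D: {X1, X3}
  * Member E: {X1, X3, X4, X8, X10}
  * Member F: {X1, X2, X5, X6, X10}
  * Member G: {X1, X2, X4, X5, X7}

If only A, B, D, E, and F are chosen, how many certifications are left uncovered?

Union of A, B, D, E, F = {X1, X2, X3, X4, X5, X6, X8, X10}.
Not covered: X7, X9 — 2 certifications.

2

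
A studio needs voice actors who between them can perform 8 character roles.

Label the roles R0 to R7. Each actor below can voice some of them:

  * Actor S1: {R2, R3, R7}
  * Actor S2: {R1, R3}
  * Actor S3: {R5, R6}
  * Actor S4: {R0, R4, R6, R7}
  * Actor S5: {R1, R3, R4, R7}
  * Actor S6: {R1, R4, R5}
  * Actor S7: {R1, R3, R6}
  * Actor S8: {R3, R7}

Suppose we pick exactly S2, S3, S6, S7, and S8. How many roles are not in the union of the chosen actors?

2

Union of S2, S3, S6, S7, S8 = {R1, R3, R4, R5, R6, R7}.
Not covered: R0, R2 — 2 roles.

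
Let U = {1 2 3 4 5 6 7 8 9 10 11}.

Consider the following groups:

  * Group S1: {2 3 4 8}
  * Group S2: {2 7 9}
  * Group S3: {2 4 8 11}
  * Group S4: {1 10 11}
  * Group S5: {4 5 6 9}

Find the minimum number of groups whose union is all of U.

S1, S2, S4, and S5 cover everything between them: the union {1, 2, 3, 4, 5, 6, 7, 8, 9, 10, 11} is all of U.
Only S1 contains 3, so S1 is forced; the remaining 7 items need at least 3 more groups (each remaining group adds at most 3) — so at least 4 groups are needed, and 4 is optimal.

4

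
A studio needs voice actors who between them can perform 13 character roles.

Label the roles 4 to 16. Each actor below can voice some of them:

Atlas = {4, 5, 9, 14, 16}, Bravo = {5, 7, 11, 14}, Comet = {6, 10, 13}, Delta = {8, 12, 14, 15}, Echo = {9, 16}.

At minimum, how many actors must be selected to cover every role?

4

Take {Atlas, Bravo, Comet, Delta}. Their union is {4, 5, 6, 7, 8, 9, 10, 11, 12, 13, 14, 15, 16}, which is all 13 roles.
Only Atlas contains 4, so Atlas is forced; the remaining 8 roles need at least 3 more actors (each remaining actor adds at most 3) — so at least 4 actors are needed, and 4 is optimal.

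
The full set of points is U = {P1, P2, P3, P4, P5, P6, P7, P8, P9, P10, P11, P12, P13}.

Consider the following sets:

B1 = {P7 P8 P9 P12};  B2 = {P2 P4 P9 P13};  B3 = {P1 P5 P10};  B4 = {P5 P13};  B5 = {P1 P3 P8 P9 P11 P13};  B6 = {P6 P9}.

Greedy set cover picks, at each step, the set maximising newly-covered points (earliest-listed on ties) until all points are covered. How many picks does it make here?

Greedy: pick B5 (covers 6 new) → pick B1 (covers 2 new) → pick B2 (covers 2 new) → pick B3 (covers 2 new) → pick B6 (covers 1 new). Total picks: 5.

5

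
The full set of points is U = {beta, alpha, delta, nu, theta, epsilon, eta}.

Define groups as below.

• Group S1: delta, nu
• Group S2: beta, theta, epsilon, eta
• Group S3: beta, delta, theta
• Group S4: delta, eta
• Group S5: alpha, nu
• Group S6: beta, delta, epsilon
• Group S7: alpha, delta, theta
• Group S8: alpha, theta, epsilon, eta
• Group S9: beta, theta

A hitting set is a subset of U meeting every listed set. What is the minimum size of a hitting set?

Take H = {beta, alpha, delta}. Each listed group contains at least one of these, so H is a hitting set of size 3.
The groups S4, S5, S9 are pairwise disjoint, so any hitting set needs a separate point for each — at least 3. Hence 3 is optimal.

3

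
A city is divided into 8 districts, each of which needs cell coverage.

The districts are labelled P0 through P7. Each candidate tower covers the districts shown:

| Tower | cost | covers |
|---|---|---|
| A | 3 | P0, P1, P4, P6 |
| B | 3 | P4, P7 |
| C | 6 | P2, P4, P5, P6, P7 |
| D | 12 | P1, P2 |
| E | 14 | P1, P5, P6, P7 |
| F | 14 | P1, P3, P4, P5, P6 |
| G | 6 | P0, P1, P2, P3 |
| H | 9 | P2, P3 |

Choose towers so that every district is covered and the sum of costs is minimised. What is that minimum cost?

C, G together cover every district (C ∪ G = {P0, P1, P2, P3, P4, P5, P6, P7}); total cost 6 + 6 = 12.
The greedy pick A, C, G costs 15; no covering selection beats 12.

12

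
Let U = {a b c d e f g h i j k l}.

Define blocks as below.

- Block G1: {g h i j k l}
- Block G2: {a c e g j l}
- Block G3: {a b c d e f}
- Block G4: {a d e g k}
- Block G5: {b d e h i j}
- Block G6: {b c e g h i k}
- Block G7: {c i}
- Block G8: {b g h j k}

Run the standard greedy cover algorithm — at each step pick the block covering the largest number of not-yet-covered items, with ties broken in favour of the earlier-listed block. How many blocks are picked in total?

Greedy: pick G6 (covers 7 new) → pick G2 (covers 3 new) → pick G3 (covers 2 new). Total picks: 3.
(The true minimum cover uses only 2 blocks, so greedy is not optimal here.)

3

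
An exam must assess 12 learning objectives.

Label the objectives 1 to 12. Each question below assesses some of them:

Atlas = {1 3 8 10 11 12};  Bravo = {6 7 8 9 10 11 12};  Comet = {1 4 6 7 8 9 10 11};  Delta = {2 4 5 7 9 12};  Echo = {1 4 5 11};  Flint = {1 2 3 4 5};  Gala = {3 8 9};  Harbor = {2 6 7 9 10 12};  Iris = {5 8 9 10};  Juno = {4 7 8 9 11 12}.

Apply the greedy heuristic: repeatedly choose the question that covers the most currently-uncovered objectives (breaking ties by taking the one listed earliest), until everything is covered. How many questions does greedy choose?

Greedy: pick Comet (covers 8 new) → pick Delta (covers 3 new) → pick Atlas (covers 1 new). Total picks: 3.
(The true minimum cover uses only 2 questions, so greedy is not optimal here.)

3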